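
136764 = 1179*116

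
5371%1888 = 1595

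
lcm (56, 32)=224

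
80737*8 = 645896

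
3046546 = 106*28741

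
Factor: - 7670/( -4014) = 3835/2007 = 3^ ( - 2)*5^1*13^1*59^1*223^( - 1)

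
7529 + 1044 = 8573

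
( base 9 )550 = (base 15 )200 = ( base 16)1c2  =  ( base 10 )450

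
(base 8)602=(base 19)116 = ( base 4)12002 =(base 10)386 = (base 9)468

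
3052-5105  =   -2053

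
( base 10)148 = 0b10010100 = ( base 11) 125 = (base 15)9D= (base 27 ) 5D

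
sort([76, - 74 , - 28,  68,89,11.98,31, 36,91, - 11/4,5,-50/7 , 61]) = [-74,- 28,  -  50/7, - 11/4,5,11.98,31,36, 61 , 68, 76,89,91 ]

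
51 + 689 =740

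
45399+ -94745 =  - 49346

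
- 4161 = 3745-7906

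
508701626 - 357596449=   151105177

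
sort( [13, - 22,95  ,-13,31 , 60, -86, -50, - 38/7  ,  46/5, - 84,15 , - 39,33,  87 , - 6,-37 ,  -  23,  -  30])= [- 86,-84,  -  50,-39, - 37  ,-30,  -  23,-22,- 13,  -  6,  -  38/7,  46/5, 13,15, 31,  33,  60,87,95]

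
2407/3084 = 2407/3084 = 0.78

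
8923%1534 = 1253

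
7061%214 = 213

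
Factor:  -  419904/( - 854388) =144/293 = 2^4*3^2*293^(  -  1) 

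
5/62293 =5/62293=0.00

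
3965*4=15860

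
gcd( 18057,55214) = 1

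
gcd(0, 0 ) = 0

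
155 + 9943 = 10098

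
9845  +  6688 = 16533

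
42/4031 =42/4031  =  0.01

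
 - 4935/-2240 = 141/64 =2.20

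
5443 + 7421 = 12864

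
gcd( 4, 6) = 2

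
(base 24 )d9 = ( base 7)636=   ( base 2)101000001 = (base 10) 321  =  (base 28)bd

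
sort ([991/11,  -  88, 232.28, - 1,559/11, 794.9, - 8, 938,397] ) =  [ - 88,  -  8,- 1, 559/11,  991/11, 232.28, 397,794.9, 938]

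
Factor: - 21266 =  - 2^1*7^3*31^1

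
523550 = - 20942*( - 25)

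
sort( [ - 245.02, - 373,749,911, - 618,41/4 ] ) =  [-618, - 373, - 245.02, 41/4,749,911] 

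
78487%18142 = 5919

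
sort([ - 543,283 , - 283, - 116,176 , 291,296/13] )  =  [ - 543, - 283, - 116,296/13,176,283,  291 ] 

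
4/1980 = 1/495 =0.00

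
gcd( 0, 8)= 8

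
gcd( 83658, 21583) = 191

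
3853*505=1945765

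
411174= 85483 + 325691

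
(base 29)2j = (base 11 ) 70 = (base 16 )4d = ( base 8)115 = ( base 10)77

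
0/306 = 0 =0.00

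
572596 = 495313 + 77283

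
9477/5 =9477/5=1895.40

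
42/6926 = 21/3463 = 0.01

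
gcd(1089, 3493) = 1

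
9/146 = 9/146 = 0.06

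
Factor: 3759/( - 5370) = -2^( - 1) * 5^( - 1)*7^1 = - 7/10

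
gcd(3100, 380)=20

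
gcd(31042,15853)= 83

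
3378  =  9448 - 6070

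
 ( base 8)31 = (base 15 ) 1A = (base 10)25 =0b11001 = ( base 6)41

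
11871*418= 4962078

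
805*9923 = 7988015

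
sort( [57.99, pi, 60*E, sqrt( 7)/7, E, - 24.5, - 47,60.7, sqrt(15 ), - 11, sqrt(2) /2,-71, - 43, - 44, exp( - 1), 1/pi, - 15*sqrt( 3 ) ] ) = [ - 71, - 47, - 44,-43, - 15  *sqrt( 3), - 24.5, - 11, 1/pi , exp( - 1), sqrt(7) /7, sqrt (2)/2, E, pi,sqrt( 15 ),57.99, 60.7, 60*E ]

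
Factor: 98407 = 98407^1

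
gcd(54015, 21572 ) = 1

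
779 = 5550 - 4771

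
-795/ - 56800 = 159/11360 = 0.01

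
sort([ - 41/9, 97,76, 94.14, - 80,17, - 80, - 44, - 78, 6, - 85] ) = [-85, - 80,-80, - 78,-44,  -  41/9,6, 17, 76,94.14,97 ] 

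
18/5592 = 3/932 = 0.00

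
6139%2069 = 2001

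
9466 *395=3739070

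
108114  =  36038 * 3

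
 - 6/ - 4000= 3/2000 = 0.00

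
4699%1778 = 1143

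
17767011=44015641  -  26248630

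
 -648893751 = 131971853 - 780865604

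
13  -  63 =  - 50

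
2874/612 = 4 + 71/102=4.70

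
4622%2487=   2135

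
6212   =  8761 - 2549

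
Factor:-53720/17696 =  - 85/28=- 2^(-2 )* 5^1*7^(-1) *17^1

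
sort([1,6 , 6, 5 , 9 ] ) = [1,5, 6,6, 9]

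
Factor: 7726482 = 2^1*3^3*23^1*6221^1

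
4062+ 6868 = 10930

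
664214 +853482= 1517696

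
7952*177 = 1407504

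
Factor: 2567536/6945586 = 2^3 * 6977^1 * 150991^( - 1) = 55816/150991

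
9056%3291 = 2474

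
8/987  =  8/987 = 0.01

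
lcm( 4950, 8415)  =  84150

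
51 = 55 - 4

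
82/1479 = 82/1479 = 0.06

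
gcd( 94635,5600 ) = 5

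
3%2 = 1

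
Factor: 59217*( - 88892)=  - 5263917564  =  - 2^2 * 3^1*71^1 * 313^1*19739^1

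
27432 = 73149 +- 45717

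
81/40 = 81/40 = 2.02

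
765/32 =765/32=23.91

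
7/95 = 7/95 = 0.07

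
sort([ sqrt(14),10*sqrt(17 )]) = [sqrt ( 14 ), 10 * sqrt(17) ] 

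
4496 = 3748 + 748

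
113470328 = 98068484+15401844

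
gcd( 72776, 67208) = 8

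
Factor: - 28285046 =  - 2^1*613^1* 23071^1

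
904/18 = 452/9 = 50.22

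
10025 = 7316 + 2709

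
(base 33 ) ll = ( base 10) 714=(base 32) ma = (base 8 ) 1312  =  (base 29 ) OI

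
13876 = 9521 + 4355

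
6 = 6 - 0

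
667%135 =127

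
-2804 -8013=-10817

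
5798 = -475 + 6273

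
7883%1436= 703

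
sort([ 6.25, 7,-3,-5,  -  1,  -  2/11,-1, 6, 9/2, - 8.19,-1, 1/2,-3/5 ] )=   [-8.19,-5, - 3, - 1, - 1,-1, -3/5, - 2/11,1/2, 9/2,6,6.25,7] 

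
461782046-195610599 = 266171447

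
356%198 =158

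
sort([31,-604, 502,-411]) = [-604 ,-411,31, 502]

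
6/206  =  3/103  =  0.03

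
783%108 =27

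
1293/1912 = 1293/1912 =0.68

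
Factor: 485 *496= 2^4 * 5^1*31^1*  97^1 =240560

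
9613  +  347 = 9960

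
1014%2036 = 1014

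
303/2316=101/772=0.13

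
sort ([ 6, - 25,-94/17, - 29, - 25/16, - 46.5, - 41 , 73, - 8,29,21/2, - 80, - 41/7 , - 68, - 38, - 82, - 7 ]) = [ - 82 , -80 , - 68,-46.5, - 41, - 38 , - 29, - 25, - 8, - 7,  -  41/7, - 94/17,  -  25/16, 6,21/2,29, 73 ] 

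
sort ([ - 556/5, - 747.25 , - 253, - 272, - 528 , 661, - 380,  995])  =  [ - 747.25 , - 528 ,-380,  -  272,  -  253,- 556/5, 661,995] 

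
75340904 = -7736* ( - 9739)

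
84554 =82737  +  1817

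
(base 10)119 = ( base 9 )142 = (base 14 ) 87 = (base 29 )43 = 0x77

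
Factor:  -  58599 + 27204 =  - 3^1*5^1*7^1*13^1*23^1=- 31395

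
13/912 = 13/912 = 0.01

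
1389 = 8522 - 7133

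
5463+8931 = 14394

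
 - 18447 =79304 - 97751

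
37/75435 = 37/75435 = 0.00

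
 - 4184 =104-4288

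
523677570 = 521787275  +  1890295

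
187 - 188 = -1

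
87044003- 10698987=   76345016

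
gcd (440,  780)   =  20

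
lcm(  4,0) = 0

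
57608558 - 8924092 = 48684466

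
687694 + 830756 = 1518450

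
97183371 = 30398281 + 66785090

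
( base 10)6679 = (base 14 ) 2611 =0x1A17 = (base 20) gdj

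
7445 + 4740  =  12185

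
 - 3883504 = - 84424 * 46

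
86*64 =5504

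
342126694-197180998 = 144945696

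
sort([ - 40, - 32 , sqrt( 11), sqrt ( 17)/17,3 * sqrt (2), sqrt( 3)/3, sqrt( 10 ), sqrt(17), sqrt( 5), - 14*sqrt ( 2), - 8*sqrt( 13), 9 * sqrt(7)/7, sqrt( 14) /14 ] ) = [ - 40 ,-32,  -  8 * sqrt( 13), - 14*sqrt( 2), sqrt(17 )/17, sqrt( 14)/14,sqrt( 3)/3, sqrt(5), sqrt( 10), sqrt( 11), 9*sqrt( 7)/7,sqrt( 17 ),3*sqrt( 2)] 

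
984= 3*328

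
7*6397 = 44779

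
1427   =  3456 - 2029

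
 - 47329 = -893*53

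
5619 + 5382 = 11001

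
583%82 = 9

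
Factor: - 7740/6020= - 9/7 = -  3^2*7^( - 1)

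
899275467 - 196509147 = 702766320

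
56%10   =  6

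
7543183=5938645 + 1604538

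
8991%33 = 15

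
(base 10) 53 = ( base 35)1I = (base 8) 65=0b110101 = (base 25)23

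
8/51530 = 4/25765 = 0.00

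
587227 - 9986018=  - 9398791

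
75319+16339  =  91658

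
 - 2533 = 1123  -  3656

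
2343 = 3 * 781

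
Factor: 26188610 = 2^1*  5^1*7^1 * 374123^1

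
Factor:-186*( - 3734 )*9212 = 2^4 * 3^1*7^2*31^1*47^1*1867^1 = 6397955088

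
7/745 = 7/745  =  0.01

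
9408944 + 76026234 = 85435178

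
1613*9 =14517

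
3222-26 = 3196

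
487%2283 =487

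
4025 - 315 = 3710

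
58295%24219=9857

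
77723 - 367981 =-290258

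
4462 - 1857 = 2605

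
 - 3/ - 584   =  3/584 = 0.01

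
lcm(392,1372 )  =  2744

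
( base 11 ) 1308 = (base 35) 1DM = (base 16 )6A6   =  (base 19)4db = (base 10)1702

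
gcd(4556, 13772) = 4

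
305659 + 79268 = 384927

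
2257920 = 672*3360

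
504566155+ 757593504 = 1262159659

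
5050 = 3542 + 1508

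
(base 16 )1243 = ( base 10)4675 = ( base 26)6nl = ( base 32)4I3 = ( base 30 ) 55p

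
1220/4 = 305 = 305.00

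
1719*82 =140958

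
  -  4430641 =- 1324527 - 3106114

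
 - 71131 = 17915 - 89046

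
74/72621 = 74/72621 = 0.00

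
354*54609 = 19331586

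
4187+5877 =10064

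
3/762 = 1/254 = 0.00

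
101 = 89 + 12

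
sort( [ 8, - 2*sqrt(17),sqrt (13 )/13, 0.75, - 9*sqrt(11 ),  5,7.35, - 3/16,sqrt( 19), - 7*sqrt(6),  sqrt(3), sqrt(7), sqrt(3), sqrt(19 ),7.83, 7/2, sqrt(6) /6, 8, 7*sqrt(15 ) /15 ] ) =[ - 9*sqrt( 11 ),  -  7*sqrt(6), - 2 * sqrt(17), - 3/16,sqrt ( 13 ) /13,  sqrt(6) /6, 0.75, sqrt(3),sqrt(3 ), 7*sqrt(15 )/15,  sqrt(7 ),7/2, sqrt ( 19 ),sqrt ( 19 ),5, 7.35,7.83, 8, 8]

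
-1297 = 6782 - 8079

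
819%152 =59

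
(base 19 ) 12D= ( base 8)634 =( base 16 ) 19c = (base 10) 412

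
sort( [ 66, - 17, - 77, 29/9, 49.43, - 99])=[ - 99,-77, - 17,  29/9, 49.43, 66]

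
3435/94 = 36+51/94=36.54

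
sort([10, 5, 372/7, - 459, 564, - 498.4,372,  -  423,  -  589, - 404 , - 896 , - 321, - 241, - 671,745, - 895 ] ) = [  -  896,-895, - 671, - 589, - 498.4,-459, - 423 , - 404  , - 321, - 241, 5,10, 372/7, 372, 564, 745 ]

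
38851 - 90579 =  - 51728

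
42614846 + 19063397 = 61678243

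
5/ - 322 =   -  1 + 317/322=-  0.02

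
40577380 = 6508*6235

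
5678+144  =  5822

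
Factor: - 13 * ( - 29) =13^1 * 29^1 = 377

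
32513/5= 32513/5 = 6502.60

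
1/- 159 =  - 1 + 158/159 = -0.01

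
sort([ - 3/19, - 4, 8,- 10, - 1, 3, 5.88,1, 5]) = [- 10, - 4 , - 1, - 3/19,1, 3,5,5.88,8]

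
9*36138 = 325242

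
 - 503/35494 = - 503/35494=- 0.01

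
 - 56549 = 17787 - 74336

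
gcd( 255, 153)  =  51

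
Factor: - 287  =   - 7^1*41^1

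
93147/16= 5821 +11/16= 5821.69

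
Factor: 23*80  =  2^4*5^1 *23^1 =1840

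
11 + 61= 72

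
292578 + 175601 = 468179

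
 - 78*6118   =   - 477204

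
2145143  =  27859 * 77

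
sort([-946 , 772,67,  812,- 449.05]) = [ - 946,  -  449.05, 67, 772,812]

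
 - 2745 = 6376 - 9121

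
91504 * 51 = 4666704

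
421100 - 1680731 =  - 1259631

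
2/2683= 2/2683 = 0.00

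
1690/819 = 2 +4/63 = 2.06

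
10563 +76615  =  87178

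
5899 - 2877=3022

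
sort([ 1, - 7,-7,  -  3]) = [ - 7, - 7, - 3,1 ] 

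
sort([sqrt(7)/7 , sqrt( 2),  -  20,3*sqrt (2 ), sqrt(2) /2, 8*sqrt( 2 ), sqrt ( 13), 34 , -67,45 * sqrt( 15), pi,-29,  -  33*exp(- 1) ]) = [-67, - 29,-20,  -  33*exp(-1),sqrt(7)/7, sqrt(2 ) /2, sqrt(2 ),pi, sqrt( 13), 3  *  sqrt(2),8*sqrt(2),34, 45*sqrt(15) ] 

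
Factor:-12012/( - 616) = 2^( - 1)*3^1*13^1=39/2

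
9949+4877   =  14826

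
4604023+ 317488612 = 322092635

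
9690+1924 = 11614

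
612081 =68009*9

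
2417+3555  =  5972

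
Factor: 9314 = 2^1*4657^1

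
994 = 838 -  - 156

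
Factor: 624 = 2^4*3^1*13^1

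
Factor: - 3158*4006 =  - 12650948 = -  2^2*1579^1*2003^1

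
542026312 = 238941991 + 303084321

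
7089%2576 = 1937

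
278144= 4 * 69536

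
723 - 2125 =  - 1402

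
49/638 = 49/638 = 0.08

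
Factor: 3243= 3^1*23^1*47^1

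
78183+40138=118321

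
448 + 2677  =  3125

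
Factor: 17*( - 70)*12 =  - 2^3*3^1*5^1*7^1*17^1 = -14280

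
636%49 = 48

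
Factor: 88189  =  29^1 * 3041^1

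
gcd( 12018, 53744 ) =2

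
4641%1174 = 1119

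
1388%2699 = 1388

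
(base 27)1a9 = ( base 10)1008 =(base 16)3F0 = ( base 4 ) 33300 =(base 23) 1KJ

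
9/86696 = 9/86696= 0.00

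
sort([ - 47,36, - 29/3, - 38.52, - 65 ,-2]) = [ - 65  , - 47, - 38.52, - 29/3, - 2,36]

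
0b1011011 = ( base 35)2l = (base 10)91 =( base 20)4b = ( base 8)133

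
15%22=15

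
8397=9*933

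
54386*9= 489474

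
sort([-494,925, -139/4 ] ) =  [-494,  -  139/4, 925 ] 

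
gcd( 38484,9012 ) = 12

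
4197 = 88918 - 84721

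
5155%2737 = 2418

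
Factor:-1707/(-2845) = 3^1*5^(  -  1 ) = 3/5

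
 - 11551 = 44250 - 55801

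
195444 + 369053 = 564497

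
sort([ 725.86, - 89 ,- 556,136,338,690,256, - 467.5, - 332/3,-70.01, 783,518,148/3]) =[ - 556, - 467.5, - 332/3, - 89,  -  70.01, 148/3,136 , 256, 338,518,690,725.86,  783] 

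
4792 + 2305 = 7097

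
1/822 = 1/822 = 0.00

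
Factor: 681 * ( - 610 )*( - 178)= 2^2*3^1*5^1 * 61^1* 89^1*227^1 =73942980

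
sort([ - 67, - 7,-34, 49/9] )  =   [  -  67,  -  34,-7,49/9 ] 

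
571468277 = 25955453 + 545512824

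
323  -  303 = 20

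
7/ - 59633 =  - 1/8519 = -0.00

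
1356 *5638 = 7645128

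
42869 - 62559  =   - 19690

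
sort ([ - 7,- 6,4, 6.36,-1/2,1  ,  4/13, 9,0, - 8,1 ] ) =[ - 8, - 7, - 6, - 1/2, 0, 4/13,1,1, 4,6.36, 9]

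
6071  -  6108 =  - 37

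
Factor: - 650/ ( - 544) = 2^ ( - 4) * 5^2*13^1 * 17^( - 1)= 325/272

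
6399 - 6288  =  111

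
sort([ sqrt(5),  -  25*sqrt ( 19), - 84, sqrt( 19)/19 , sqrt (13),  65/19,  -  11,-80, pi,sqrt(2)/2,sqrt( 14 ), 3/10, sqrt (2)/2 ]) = [ -25*sqrt(19 ), - 84, - 80, - 11, sqrt ( 19 )/19, 3/10, sqrt(2 )/2, sqrt( 2 ) /2 , sqrt( 5), pi,65/19, sqrt ( 13) , sqrt(14 ) ]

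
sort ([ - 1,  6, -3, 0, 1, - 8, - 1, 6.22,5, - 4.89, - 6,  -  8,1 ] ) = [ - 8, - 8, - 6, - 4.89, - 3, - 1, - 1, 0,1, 1, 5 , 6, 6.22]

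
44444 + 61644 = 106088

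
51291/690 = 74 + 77/230  =  74.33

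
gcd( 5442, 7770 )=6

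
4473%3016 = 1457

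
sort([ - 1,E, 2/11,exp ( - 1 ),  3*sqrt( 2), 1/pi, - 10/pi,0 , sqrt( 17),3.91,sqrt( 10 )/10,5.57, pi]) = [ - 10/pi,-1,0,2/11,sqrt( 10) /10,1/pi,exp( - 1),E, pi, 3.91,sqrt( 17),3*sqrt( 2 ),5.57] 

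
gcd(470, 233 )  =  1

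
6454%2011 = 421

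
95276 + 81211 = 176487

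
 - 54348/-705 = 18116/235 = 77.09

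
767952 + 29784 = 797736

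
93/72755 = 93/72755 = 0.00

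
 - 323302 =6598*( - 49)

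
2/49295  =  2/49295 =0.00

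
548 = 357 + 191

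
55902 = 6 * 9317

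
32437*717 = 23257329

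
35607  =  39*913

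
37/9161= 37/9161 = 0.00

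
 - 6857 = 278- 7135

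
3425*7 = 23975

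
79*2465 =194735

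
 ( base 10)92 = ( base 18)52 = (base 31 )2U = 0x5c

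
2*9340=18680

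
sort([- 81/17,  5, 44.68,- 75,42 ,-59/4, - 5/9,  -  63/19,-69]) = [-75,  -  69, - 59/4,-81/17 ,  -  63/19,-5/9, 5,42, 44.68]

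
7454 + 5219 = 12673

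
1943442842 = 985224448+958218394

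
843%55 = 18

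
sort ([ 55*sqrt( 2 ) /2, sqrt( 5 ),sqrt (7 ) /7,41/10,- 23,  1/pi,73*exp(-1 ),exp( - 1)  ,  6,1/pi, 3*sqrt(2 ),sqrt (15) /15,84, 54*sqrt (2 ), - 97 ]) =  [-97,-23, sqrt (15 )/15,1/pi, 1/pi, exp( - 1),sqrt (7 ) /7  ,  sqrt(5),  41/10, 3*sqrt(2), 6,73 * exp ( - 1), 55*sqrt ( 2) /2, 54*sqrt( 2 ), 84 ]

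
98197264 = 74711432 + 23485832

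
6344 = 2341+4003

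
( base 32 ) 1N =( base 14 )3d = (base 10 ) 55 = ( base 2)110111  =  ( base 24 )27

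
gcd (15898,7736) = 2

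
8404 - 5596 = 2808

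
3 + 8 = 11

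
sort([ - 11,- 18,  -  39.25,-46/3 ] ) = [ - 39.25, - 18, -46/3, - 11] 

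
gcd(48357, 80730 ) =27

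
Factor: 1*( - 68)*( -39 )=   2^2 * 3^1*13^1*17^1= 2652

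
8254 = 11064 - 2810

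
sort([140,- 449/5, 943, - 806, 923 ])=[ - 806 , - 449/5,140, 923,943]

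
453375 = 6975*65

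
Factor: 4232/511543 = 8/967 = 2^3*967^( - 1 ) 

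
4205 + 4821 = 9026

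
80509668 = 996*80833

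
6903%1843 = 1374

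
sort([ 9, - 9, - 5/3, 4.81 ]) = [-9, -5/3,  4.81,9 ]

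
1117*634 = 708178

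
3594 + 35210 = 38804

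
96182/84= 1145 + 1/42 =1145.02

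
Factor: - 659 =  - 659^1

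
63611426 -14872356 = 48739070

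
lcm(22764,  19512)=136584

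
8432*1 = 8432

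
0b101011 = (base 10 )43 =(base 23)1K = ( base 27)1G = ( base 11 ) 3a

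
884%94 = 38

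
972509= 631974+340535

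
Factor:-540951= -3^1*180317^1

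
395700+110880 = 506580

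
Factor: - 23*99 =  - 3^2 * 11^1 * 23^1 =- 2277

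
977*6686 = 6532222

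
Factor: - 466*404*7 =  - 1317848 =- 2^3*7^1 * 101^1*233^1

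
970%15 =10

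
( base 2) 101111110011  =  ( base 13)1514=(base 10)3059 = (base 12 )192b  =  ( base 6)22055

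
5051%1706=1639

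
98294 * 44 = 4324936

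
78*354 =27612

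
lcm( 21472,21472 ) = 21472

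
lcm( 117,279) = 3627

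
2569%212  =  25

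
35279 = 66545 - 31266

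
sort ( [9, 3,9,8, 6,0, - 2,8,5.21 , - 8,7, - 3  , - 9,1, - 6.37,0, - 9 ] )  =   [-9, - 9,-8, - 6.37, - 3 , - 2, 0,0, 1,3, 5.21,6, 7,8, 8,  9,9] 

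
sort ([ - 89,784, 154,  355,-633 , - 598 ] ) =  [ - 633, - 598, - 89,154,355,784]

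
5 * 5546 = 27730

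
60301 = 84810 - 24509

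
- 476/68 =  - 7 = -7.00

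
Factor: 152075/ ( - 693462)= -2^(-1)*3^( - 1 )*5^2*19^ ( - 1 )= -25/114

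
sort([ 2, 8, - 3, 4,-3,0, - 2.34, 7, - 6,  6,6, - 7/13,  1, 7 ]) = [ - 6,  -  3, - 3,  -  2.34, - 7/13, 0,1, 2, 4,6,6,7,7,8 ]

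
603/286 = 2 + 31/286 = 2.11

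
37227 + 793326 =830553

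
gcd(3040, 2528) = 32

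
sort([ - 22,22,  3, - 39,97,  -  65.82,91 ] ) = [-65.82, - 39, - 22,3,22, 91, 97 ] 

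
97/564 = 97/564 = 0.17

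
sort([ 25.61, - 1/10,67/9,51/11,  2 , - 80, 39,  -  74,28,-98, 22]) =[ - 98,-80, - 74,- 1/10, 2,51/11,67/9,22 , 25.61 , 28,39]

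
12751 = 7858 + 4893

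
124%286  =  124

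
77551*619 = 48004069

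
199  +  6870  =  7069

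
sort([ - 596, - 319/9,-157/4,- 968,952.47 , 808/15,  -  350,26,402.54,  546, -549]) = [ - 968, - 596, - 549,  -  350, - 157/4, - 319/9, 26,808/15,402.54, 546,  952.47] 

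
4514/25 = 180 + 14/25 = 180.56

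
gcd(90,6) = 6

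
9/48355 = 9/48355 = 0.00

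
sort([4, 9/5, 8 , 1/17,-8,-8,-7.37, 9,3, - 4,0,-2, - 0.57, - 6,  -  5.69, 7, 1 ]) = [-8 ,-8, - 7.37, - 6,-5.69,-4,-2,-0.57,0, 1/17, 1,9/5 , 3, 4 , 7,8,  9 ] 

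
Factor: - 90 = -2^1*3^2*5^1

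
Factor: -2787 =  - 3^1 * 929^1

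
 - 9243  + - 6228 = - 15471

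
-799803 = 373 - 800176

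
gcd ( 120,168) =24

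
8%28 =8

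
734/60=367/30 = 12.23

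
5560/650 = 556/65  =  8.55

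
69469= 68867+602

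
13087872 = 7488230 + 5599642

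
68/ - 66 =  - 34/33 = - 1.03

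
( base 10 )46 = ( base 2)101110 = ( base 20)26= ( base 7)64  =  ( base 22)22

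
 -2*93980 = -187960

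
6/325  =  6/325 = 0.02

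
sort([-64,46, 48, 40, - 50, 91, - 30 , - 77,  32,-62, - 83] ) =[ - 83,-77,  -  64, - 62, -50, - 30, 32, 40, 46,48,91 ] 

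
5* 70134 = 350670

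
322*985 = 317170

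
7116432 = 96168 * 74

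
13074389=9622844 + 3451545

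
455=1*455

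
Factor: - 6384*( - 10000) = 63840000 = 2^8*3^1*5^4*7^1*19^1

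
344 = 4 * 86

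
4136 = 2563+1573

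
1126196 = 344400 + 781796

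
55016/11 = 5001 + 5/11 = 5001.45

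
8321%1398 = 1331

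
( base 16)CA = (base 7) 406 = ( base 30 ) 6M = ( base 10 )202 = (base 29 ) 6s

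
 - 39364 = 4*( - 9841)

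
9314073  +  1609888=10923961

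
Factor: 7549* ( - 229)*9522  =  -2^1*3^2*23^2*229^1*7549^1  =  - 16460881362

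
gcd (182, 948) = 2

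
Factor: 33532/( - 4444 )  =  -83/11  =  - 11^ ( - 1 )*83^1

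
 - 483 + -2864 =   -  3347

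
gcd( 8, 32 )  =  8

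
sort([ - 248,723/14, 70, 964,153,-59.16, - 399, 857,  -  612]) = [ - 612,  -  399, - 248,-59.16, 723/14, 70, 153 , 857, 964]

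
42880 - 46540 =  - 3660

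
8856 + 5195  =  14051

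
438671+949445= 1388116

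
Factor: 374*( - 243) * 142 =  - 2^2 * 3^5*11^1*17^1* 71^1 = - 12905244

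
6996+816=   7812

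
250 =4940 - 4690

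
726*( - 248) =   -  180048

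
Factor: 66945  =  3^1*5^1*4463^1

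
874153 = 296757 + 577396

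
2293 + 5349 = 7642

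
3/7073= 3/7073 =0.00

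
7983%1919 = 307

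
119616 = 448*267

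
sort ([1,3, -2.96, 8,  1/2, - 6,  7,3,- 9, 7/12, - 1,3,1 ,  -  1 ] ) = [ - 9,  -  6, - 2.96, - 1, - 1,1/2, 7/12, 1,1, 3, 3, 3,  7,8 ]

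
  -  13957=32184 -46141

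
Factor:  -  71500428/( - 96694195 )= 2^2*3^3* 5^( - 1 )*13^( - 2)  *29^1*37^1  *  41^( - 1)*617^1*2791^(- 1 )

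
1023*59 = 60357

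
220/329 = 220/329  =  0.67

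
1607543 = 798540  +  809003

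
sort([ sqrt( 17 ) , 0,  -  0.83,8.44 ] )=[-0.83, 0,sqrt( 17 ),  8.44]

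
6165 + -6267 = -102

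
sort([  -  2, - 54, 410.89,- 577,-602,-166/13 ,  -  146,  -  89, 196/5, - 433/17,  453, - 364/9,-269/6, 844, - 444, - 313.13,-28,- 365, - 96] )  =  [ -602, - 577 ,  -  444 , - 365, - 313.13,-146, - 96 ,  -  89, - 54, - 269/6, - 364/9, - 28, - 433/17, - 166/13, - 2, 196/5,410.89, 453, 844 ]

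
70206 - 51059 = 19147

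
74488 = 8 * 9311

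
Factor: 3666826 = 2^1*359^1*5107^1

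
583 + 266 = 849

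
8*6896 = 55168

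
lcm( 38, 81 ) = 3078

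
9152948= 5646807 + 3506141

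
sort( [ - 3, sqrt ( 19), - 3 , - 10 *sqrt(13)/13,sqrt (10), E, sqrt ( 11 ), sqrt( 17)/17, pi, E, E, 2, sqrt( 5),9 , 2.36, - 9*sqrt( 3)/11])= [ - 3 , - 3,- 10*sqrt (13 ) /13, -9*sqrt(3 )/11 , sqrt (17)/17,2, sqrt( 5 ),2.36,  E,E, E,  pi, sqrt( 10 )  ,  sqrt( 11), sqrt(19), 9] 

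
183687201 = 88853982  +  94833219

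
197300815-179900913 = 17399902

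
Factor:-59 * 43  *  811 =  - 43^1*59^1 *811^1=- 2057507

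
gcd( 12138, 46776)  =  6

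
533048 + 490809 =1023857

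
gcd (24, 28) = 4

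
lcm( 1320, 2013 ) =80520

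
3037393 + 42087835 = 45125228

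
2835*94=266490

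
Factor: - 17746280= - 2^3*5^1*487^1*911^1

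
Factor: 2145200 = 2^4*  5^2*31^1*173^1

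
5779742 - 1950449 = 3829293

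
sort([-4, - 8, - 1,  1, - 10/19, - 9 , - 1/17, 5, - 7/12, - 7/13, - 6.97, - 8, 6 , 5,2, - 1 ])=[  -  9, - 8, - 8, - 6.97,  -  4, - 1,-1, - 7/12 , - 7/13 , - 10/19, - 1/17,1,2, 5, 5, 6]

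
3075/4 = 3075/4 = 768.75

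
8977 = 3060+5917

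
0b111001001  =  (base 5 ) 3312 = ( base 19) 151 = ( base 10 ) 457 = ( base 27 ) GP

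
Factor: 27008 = 2^7*211^1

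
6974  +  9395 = 16369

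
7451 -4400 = 3051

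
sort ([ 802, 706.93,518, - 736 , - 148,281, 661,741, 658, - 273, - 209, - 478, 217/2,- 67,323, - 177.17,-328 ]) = [-736, - 478,-328, - 273,-209, - 177.17 ,  -  148,-67,217/2,281, 323,518,  658,661, 706.93,  741,  802]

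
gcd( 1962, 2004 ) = 6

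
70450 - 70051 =399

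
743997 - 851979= - 107982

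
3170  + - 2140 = 1030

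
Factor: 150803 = 19^1*7937^1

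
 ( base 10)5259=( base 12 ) 3063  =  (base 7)21222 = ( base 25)8A9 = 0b1010010001011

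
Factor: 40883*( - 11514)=-2^1*3^1*19^1*101^1*40883^1 =-470726862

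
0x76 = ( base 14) 86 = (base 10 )118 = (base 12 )9A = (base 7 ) 226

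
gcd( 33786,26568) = 18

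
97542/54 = 1806 + 1/3 =1806.33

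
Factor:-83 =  - 83^1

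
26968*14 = 377552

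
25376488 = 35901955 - 10525467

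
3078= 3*1026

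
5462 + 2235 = 7697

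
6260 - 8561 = - 2301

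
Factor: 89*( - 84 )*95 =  - 2^2*3^1*5^1*7^1*19^1*89^1 =- 710220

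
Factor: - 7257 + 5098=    - 17^1*127^1=-2159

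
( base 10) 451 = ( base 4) 13003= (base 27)gj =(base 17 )199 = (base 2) 111000011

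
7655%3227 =1201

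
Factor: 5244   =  2^2 * 3^1*19^1*23^1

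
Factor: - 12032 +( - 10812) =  - 2^2 * 5711^1 = -  22844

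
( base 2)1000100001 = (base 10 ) 545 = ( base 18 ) 1C5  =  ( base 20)175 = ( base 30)i5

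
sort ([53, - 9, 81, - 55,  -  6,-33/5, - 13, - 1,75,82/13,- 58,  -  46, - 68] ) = [ - 68, - 58,-55, - 46,-13, - 9, - 33/5,- 6, - 1,82/13,53, 75, 81] 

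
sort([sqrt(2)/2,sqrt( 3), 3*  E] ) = [ sqrt (2 ) /2 , sqrt( 3 ), 3*  E] 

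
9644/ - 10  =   - 965 + 3/5 = - 964.40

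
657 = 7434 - 6777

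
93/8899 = 93/8899 = 0.01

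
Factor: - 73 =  - 73^1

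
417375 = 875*477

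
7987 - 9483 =  -  1496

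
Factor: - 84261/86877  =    -  28087/28959 =- 3^( - 1 )*7^ (-2 )*197^( - 1)*28087^1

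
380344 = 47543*8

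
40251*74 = 2978574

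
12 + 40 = 52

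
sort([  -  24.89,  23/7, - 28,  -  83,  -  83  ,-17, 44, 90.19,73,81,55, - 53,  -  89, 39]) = [ - 89, - 83,-83,  -  53, - 28,-24.89, - 17, 23/7, 39, 44, 55,73,81, 90.19 ]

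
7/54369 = 1/7767 = 0.00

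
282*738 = 208116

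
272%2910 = 272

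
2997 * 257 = 770229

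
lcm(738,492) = 1476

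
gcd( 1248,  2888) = 8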